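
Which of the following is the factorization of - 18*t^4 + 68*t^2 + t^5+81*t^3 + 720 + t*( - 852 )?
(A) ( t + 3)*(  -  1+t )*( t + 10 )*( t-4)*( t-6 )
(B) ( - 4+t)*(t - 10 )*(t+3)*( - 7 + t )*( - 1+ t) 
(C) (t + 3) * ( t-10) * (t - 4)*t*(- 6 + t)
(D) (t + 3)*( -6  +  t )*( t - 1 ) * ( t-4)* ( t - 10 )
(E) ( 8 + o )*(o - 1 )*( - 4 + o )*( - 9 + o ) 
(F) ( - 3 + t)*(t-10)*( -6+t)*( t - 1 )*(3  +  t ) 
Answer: D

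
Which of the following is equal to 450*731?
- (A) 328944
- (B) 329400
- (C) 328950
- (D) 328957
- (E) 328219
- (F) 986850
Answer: C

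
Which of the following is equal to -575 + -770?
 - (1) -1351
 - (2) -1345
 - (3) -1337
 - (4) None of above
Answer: 2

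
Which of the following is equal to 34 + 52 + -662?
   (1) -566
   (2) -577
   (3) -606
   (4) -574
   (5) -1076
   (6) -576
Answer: 6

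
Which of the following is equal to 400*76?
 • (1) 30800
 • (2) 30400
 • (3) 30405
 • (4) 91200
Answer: 2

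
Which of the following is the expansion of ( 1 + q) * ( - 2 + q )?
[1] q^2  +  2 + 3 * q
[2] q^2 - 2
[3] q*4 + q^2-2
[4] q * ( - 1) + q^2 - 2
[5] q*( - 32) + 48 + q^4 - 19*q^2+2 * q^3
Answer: 4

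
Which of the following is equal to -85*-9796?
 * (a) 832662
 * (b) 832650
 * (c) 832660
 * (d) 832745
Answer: c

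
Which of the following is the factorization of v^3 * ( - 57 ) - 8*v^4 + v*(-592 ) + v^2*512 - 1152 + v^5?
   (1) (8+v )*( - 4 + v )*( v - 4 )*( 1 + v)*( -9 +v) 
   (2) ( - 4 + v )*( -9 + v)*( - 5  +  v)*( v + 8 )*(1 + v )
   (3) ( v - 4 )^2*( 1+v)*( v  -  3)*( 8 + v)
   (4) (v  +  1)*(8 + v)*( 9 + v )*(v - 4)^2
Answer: 1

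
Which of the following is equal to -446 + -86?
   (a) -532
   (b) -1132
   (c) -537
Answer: a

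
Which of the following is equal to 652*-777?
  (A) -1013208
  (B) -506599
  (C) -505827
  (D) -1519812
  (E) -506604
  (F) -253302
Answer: E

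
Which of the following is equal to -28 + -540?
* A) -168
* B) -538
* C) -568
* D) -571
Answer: C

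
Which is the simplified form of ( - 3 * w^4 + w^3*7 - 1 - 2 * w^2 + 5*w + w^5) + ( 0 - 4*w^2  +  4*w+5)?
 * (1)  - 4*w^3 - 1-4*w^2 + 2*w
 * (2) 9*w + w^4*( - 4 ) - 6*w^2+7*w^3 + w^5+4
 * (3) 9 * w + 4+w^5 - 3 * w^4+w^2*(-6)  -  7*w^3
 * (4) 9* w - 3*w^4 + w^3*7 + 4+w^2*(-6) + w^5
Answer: 4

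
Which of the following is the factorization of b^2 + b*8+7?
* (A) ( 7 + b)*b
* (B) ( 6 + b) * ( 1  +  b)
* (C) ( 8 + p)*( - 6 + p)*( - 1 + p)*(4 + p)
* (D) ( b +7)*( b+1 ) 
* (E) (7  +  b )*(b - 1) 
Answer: D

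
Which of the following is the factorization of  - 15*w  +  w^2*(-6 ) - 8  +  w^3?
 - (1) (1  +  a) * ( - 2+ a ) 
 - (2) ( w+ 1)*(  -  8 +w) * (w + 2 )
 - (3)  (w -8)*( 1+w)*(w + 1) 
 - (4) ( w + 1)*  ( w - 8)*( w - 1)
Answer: 3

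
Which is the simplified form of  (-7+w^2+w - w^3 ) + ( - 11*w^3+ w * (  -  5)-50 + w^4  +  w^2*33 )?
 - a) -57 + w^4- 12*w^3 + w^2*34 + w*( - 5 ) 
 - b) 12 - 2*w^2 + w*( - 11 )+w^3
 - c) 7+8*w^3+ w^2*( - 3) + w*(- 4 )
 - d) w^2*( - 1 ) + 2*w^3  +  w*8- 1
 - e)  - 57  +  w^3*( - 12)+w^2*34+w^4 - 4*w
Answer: e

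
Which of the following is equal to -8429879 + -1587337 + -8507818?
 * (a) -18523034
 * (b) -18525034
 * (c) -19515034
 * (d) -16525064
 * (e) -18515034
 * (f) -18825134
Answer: b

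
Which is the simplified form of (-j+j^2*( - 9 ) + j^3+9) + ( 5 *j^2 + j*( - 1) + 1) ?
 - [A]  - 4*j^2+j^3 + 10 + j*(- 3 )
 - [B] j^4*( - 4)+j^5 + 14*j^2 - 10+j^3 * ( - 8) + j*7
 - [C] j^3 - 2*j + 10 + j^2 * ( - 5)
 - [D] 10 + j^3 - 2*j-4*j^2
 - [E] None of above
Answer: D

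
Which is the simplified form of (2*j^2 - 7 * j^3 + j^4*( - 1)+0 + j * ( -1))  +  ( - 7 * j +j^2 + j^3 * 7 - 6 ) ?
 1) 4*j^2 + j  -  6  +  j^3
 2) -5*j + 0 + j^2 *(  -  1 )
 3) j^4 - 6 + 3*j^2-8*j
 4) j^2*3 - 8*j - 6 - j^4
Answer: 4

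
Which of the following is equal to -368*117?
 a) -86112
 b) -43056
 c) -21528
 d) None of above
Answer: b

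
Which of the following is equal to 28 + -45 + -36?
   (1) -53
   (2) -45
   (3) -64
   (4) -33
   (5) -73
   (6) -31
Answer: 1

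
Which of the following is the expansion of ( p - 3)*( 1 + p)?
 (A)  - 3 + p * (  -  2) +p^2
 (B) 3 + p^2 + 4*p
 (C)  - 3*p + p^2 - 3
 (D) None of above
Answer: A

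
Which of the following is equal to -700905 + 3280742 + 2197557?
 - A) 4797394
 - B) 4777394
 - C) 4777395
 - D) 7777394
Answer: B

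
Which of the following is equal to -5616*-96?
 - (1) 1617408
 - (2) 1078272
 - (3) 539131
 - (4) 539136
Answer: 4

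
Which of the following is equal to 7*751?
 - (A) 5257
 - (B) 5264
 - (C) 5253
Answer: A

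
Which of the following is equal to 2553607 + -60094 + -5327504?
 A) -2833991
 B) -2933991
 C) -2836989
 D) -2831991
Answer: A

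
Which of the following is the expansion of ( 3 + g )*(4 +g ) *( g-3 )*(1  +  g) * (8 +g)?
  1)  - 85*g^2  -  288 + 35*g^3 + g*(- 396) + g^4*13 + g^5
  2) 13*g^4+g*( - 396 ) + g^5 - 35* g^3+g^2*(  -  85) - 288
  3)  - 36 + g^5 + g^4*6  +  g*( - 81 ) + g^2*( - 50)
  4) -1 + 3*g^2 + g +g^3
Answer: 1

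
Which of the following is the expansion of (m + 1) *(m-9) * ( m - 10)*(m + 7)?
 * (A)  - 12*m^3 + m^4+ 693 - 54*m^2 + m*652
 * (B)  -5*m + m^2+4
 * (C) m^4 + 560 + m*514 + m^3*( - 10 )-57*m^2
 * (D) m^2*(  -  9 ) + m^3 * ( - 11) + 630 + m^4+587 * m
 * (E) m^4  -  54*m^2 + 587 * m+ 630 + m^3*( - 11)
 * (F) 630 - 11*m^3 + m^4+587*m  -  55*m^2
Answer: F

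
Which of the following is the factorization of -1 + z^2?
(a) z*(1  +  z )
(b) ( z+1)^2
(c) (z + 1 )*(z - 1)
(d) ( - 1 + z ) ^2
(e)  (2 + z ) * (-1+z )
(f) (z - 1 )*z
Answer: c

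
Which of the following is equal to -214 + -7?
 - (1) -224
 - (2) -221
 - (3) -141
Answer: 2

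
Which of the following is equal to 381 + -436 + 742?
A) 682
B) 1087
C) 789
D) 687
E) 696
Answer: D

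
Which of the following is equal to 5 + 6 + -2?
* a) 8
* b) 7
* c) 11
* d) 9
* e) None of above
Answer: d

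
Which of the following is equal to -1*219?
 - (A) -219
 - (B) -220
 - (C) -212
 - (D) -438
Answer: A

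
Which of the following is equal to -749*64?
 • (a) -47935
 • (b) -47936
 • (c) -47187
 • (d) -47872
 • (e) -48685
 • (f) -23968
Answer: b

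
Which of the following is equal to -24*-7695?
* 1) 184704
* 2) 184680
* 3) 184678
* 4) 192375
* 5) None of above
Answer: 2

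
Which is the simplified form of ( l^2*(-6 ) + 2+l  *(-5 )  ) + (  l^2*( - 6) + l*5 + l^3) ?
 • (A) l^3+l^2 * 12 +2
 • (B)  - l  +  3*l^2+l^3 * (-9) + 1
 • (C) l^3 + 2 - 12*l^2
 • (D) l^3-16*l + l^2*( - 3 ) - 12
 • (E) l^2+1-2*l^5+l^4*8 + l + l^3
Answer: C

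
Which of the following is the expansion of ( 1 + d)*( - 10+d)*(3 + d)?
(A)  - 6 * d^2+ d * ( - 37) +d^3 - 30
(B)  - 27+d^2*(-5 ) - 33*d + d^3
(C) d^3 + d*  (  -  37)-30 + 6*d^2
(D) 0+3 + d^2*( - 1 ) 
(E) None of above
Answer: A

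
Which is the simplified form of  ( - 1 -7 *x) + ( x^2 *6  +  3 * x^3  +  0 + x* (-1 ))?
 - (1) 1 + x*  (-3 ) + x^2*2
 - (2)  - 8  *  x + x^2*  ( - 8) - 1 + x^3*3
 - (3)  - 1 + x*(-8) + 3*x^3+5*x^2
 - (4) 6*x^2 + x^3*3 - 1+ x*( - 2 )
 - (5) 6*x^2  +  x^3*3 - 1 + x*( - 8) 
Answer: 5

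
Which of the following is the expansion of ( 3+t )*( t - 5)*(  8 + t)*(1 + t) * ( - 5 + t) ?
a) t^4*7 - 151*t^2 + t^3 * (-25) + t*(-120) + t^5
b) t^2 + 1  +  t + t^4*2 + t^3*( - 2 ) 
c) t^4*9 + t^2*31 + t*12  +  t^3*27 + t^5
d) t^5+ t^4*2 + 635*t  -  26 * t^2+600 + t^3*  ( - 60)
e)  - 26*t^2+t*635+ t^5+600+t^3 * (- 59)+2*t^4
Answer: d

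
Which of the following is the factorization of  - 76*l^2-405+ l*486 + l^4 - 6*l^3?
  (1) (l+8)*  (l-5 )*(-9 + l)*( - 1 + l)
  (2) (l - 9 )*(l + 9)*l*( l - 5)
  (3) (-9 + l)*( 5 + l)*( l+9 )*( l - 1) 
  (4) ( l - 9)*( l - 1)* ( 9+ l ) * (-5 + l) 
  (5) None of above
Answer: 4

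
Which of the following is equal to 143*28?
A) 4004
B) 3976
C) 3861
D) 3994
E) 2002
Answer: A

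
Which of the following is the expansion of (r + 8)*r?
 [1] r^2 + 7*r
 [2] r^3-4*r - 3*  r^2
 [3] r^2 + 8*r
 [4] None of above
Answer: 3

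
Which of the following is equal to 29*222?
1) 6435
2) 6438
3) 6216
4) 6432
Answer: 2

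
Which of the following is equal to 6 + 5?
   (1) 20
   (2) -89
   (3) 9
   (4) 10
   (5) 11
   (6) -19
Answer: 5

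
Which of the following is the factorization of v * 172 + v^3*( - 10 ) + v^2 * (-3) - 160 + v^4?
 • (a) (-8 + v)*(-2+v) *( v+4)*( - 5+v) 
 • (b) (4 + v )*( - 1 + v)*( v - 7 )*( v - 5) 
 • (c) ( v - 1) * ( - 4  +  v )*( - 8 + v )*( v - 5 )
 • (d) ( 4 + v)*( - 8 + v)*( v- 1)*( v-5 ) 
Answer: d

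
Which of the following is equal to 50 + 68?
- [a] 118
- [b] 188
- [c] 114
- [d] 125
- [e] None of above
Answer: a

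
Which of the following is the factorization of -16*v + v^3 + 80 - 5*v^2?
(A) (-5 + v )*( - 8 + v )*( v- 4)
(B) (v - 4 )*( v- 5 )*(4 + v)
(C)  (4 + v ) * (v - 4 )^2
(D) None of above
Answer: B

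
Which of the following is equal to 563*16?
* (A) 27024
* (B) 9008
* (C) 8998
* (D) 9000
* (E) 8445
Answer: B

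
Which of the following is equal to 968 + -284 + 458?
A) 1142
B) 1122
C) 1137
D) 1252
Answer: A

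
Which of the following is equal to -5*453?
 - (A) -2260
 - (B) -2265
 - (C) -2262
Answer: B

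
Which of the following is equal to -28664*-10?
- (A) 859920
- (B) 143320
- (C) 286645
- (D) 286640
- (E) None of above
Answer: D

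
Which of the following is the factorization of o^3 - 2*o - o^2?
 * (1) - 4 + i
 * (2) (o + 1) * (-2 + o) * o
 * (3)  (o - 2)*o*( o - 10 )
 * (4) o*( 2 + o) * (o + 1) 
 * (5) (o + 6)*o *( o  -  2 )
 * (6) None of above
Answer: 2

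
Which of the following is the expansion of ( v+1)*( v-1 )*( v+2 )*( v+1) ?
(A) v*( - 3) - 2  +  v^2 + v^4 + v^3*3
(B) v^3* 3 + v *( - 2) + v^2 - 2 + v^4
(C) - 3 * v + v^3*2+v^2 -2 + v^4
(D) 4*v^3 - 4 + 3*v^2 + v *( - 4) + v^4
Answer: A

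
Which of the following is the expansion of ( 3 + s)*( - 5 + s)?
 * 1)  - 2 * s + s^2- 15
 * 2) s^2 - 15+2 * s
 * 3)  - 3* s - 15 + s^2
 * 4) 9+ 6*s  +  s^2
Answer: 1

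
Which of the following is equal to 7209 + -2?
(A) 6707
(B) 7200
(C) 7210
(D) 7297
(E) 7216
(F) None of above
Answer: F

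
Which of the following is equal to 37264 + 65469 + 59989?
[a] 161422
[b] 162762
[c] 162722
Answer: c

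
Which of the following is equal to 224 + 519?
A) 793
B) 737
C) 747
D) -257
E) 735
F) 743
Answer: F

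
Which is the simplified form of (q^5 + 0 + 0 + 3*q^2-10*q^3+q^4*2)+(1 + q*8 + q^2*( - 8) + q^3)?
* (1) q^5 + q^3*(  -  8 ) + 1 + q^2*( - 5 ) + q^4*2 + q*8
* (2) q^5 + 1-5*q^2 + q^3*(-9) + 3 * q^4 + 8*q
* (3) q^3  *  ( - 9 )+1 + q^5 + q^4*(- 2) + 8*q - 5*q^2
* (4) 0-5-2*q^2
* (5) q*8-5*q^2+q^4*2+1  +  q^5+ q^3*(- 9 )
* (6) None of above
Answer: 5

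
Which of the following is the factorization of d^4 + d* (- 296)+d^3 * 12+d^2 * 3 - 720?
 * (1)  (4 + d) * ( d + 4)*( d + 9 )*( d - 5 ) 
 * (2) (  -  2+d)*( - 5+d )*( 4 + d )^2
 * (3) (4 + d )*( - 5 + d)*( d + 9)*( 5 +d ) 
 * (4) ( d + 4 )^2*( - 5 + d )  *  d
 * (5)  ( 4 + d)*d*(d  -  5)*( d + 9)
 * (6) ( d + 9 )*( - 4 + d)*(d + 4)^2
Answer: 1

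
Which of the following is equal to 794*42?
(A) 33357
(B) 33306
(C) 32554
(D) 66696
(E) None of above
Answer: E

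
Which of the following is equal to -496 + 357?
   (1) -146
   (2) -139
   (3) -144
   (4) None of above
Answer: 2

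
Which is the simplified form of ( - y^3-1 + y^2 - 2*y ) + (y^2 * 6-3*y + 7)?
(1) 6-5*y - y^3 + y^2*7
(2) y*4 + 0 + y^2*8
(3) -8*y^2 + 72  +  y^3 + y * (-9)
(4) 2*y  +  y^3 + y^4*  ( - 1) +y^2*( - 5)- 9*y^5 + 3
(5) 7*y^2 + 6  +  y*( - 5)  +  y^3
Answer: 1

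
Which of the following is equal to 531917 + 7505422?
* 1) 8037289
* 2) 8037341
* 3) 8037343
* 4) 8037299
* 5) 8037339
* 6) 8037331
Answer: 5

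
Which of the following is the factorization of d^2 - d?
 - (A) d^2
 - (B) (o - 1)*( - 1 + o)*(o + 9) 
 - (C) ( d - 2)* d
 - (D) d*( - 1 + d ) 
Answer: D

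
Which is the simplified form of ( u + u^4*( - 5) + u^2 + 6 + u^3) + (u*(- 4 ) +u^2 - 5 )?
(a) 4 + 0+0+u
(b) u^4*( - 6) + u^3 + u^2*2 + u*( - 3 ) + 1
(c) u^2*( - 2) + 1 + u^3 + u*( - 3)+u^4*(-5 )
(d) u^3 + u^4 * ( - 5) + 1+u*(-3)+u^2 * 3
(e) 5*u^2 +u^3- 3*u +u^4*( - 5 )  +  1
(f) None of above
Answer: f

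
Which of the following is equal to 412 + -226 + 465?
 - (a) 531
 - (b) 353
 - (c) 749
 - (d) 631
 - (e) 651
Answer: e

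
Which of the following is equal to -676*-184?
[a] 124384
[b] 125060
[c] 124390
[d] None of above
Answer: a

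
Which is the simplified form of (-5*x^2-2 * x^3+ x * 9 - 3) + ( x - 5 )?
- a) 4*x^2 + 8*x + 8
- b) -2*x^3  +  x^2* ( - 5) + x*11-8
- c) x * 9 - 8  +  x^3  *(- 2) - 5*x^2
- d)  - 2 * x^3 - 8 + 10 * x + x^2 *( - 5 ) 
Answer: d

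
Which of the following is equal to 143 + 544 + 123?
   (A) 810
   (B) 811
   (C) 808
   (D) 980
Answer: A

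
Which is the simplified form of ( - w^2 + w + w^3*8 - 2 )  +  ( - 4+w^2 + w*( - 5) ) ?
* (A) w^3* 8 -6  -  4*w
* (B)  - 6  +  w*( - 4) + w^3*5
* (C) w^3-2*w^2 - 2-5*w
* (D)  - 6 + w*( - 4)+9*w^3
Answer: A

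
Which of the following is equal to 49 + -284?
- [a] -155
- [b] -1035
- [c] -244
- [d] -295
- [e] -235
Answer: e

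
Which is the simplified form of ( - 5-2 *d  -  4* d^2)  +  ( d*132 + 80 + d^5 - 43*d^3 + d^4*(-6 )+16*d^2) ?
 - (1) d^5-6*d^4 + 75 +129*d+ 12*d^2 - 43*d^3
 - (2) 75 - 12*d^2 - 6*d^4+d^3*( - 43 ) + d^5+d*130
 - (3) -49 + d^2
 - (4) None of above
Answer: 4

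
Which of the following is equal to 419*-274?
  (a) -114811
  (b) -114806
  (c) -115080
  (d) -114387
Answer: b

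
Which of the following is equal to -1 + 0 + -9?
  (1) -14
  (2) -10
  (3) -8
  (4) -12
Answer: 2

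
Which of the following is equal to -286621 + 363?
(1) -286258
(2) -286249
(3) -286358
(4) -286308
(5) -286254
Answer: 1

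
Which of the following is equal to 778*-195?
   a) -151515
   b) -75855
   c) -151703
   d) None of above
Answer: d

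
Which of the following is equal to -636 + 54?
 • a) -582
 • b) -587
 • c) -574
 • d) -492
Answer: a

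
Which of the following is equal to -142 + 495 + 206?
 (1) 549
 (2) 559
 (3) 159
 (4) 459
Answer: 2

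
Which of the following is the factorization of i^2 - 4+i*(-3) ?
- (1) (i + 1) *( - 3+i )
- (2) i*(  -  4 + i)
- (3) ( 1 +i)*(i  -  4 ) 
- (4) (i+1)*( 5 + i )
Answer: 3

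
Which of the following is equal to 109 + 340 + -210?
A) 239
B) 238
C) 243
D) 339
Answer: A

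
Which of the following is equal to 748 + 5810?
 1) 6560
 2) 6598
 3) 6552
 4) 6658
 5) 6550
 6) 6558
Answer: 6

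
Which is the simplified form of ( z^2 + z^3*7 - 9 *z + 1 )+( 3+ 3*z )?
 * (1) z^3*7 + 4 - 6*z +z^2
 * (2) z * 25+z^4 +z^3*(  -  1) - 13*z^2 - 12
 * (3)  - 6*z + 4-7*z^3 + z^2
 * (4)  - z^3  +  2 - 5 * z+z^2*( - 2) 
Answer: 1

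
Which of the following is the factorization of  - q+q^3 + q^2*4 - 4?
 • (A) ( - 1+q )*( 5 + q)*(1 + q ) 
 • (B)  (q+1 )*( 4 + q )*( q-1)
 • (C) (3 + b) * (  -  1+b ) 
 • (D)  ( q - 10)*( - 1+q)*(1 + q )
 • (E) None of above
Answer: B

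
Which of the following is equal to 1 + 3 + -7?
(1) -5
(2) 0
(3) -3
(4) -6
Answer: 3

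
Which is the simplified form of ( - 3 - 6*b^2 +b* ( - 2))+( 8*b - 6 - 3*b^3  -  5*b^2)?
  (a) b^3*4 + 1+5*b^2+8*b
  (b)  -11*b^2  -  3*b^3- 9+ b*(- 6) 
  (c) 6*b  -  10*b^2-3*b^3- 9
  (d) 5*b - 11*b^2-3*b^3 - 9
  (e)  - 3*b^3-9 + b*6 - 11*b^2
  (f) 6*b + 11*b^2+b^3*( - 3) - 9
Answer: e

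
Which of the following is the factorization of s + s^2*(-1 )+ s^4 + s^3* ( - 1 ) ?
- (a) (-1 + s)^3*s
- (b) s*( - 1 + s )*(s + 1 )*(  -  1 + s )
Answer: b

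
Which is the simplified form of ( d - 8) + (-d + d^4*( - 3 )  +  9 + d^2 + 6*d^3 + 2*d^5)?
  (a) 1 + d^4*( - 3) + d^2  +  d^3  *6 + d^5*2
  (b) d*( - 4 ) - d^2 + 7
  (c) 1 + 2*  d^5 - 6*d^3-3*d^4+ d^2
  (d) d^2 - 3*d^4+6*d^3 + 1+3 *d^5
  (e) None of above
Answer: a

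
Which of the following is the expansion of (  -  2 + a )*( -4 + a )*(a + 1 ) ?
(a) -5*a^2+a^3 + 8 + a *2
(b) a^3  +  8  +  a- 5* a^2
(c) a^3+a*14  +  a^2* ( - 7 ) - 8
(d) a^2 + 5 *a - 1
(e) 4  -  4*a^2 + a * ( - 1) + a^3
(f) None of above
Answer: a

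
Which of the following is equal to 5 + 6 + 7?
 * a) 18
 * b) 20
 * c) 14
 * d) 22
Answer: a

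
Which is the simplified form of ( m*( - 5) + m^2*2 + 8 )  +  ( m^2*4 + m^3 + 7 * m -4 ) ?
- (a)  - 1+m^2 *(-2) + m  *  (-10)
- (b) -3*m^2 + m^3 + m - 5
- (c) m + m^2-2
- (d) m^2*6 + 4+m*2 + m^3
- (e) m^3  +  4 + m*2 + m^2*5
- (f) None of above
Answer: d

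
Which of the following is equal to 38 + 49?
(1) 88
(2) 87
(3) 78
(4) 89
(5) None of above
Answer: 2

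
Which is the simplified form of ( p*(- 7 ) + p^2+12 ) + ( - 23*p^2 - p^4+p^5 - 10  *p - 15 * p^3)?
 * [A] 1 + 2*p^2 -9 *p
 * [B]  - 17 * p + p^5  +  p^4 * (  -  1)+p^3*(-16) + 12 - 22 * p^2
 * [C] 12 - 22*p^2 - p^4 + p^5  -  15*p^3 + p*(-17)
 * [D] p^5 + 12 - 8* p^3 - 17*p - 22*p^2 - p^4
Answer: C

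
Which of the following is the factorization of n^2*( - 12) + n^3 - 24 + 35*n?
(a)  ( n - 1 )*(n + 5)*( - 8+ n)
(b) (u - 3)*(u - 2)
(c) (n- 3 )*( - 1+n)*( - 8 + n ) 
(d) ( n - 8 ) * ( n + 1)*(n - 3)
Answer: c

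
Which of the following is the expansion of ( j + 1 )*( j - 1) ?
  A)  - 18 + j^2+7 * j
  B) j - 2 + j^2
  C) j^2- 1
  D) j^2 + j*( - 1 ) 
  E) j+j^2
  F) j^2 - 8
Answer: C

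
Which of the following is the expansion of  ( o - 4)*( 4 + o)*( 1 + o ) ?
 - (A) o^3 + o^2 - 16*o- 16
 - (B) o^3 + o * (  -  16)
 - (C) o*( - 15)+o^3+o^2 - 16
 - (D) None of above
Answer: A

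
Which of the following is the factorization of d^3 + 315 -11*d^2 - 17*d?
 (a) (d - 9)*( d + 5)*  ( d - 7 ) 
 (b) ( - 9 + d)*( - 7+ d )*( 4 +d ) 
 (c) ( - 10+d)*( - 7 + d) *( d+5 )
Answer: a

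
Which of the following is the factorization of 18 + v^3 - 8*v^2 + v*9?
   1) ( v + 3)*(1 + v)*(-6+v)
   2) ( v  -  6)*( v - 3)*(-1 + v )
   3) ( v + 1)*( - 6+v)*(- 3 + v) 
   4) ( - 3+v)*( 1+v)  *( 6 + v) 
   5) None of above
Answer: 3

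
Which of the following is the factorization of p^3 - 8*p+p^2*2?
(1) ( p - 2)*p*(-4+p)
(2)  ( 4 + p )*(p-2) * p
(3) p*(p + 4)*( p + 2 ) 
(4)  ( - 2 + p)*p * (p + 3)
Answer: 2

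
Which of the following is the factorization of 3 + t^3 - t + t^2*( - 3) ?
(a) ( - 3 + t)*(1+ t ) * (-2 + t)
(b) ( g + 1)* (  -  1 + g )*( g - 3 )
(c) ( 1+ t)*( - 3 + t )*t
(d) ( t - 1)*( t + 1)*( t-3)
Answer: d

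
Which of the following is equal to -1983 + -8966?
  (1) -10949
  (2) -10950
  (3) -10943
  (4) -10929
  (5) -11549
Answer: 1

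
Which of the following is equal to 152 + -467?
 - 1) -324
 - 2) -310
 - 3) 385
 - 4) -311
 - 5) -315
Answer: 5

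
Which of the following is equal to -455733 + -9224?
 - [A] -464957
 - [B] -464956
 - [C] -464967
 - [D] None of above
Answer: A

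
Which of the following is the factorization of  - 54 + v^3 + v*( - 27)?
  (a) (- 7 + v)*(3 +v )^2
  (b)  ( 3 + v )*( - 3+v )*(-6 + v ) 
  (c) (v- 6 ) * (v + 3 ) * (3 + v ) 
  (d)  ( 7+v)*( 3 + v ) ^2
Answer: c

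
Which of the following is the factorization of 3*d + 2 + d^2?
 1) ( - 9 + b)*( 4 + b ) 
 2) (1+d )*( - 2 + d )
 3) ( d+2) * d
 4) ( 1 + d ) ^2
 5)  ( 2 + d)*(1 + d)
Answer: 5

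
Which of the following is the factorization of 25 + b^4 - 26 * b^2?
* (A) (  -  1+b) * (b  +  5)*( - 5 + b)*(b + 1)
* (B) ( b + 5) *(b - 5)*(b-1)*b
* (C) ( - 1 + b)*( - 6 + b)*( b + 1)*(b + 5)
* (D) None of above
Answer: A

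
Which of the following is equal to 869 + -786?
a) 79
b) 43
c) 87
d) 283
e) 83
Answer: e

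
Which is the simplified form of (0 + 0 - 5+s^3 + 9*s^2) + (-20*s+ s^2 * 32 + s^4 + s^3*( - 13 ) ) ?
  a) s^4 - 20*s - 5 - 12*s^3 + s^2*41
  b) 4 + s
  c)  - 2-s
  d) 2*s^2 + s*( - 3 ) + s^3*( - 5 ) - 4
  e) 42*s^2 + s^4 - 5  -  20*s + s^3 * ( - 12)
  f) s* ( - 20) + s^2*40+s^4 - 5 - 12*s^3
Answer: a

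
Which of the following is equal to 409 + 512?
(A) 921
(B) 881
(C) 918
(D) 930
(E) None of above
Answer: A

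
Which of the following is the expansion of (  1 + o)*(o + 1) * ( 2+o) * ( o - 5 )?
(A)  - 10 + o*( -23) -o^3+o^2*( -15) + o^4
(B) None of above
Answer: A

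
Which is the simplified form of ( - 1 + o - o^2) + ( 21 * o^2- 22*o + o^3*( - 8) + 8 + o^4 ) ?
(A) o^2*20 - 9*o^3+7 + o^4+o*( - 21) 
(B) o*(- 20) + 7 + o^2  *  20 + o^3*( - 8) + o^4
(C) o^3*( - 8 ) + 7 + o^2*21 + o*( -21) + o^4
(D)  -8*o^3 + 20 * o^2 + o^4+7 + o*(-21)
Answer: D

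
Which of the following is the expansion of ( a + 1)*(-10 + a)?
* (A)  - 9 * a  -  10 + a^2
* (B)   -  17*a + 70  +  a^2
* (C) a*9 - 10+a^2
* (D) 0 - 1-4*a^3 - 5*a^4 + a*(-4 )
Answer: A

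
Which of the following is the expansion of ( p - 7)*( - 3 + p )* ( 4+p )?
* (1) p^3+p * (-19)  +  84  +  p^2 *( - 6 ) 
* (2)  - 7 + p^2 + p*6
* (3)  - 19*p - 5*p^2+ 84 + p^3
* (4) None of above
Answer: 1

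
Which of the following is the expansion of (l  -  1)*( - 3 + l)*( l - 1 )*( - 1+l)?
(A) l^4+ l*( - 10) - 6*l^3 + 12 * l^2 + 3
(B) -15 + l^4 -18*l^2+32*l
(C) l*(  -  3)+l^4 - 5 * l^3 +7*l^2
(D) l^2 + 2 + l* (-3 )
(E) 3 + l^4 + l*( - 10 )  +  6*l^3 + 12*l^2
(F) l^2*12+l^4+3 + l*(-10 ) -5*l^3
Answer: A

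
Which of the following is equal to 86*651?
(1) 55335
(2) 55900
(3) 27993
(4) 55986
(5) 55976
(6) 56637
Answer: 4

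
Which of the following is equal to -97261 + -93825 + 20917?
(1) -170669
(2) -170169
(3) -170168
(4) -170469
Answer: 2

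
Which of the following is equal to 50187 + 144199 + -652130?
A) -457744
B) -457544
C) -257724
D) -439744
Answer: A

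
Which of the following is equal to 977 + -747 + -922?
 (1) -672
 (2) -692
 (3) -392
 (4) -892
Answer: 2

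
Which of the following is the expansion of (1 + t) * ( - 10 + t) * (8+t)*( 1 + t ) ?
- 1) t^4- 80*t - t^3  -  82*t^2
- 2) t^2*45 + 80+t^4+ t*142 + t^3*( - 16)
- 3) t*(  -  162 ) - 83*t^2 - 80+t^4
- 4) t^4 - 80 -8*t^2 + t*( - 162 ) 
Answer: 3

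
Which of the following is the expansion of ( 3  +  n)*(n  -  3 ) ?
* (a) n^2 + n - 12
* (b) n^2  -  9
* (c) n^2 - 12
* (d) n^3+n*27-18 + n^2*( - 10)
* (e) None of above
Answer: b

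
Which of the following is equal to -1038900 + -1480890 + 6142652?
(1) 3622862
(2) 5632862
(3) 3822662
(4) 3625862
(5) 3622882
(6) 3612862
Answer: 1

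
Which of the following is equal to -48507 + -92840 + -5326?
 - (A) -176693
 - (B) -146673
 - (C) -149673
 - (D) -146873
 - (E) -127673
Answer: B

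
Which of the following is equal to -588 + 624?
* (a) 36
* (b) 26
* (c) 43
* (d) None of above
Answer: a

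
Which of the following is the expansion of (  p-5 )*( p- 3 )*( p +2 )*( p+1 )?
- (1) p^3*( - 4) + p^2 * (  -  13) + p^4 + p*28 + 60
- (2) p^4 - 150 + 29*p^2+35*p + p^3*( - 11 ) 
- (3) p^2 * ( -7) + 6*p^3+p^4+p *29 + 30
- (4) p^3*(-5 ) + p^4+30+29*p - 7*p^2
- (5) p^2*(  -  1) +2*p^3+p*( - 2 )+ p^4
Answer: 4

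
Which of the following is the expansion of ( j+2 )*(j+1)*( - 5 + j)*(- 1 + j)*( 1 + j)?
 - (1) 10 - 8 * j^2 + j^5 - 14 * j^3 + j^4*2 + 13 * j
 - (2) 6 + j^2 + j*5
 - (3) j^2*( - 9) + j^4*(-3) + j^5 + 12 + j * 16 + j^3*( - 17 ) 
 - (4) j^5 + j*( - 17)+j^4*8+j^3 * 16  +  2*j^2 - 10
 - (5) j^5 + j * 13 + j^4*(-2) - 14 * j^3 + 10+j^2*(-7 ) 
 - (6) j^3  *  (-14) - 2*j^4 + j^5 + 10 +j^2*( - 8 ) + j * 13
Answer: 6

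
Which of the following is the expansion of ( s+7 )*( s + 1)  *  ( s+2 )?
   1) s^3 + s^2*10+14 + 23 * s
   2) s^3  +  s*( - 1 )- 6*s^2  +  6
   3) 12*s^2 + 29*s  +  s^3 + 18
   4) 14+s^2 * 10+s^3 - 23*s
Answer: 1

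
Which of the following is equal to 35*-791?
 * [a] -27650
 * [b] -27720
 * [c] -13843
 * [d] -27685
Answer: d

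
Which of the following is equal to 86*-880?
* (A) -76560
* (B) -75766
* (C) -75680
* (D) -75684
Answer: C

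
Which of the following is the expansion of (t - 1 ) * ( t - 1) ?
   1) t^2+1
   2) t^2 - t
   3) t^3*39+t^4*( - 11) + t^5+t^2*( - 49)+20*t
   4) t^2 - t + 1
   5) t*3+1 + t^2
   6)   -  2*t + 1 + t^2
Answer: 6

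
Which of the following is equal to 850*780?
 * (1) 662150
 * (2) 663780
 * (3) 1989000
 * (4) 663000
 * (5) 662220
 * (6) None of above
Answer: 4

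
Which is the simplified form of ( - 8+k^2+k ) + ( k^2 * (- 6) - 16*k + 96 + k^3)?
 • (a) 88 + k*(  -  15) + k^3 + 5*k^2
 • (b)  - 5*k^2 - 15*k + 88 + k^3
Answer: b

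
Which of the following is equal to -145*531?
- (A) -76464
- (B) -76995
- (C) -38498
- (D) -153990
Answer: B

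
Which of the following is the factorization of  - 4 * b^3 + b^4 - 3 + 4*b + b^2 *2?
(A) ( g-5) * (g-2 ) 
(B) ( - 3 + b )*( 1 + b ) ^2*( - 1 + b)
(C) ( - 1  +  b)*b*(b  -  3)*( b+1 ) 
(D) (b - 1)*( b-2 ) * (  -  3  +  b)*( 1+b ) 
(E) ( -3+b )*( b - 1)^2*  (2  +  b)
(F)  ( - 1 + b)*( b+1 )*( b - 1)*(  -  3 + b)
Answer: F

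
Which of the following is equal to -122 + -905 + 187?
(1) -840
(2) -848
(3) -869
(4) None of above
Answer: 1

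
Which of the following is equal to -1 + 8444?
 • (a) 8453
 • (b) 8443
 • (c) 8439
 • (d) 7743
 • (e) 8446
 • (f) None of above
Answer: b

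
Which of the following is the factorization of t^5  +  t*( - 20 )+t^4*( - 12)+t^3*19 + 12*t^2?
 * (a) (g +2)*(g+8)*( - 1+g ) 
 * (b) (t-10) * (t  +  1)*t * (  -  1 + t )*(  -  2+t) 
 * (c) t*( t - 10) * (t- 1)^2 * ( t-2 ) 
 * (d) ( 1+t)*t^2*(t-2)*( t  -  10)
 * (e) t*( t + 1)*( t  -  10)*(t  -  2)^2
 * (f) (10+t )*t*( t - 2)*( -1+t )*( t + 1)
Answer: b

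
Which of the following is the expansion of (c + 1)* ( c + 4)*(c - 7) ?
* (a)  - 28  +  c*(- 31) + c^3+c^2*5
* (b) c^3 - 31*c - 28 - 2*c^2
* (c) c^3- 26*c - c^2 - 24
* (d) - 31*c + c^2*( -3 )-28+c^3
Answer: b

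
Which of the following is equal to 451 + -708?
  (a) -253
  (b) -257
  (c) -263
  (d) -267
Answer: b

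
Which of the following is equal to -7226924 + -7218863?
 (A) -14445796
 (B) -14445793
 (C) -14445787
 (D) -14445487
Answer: C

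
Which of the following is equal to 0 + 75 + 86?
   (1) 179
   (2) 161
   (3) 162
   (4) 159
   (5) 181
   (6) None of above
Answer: 2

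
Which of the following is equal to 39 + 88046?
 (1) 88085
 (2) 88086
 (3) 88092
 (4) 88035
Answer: 1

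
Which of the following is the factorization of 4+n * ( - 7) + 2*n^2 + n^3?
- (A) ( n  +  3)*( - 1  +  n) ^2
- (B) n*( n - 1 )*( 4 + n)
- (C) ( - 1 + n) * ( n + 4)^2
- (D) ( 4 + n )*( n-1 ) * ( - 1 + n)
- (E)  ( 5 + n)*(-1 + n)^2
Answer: D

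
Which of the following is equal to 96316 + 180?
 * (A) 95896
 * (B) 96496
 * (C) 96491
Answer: B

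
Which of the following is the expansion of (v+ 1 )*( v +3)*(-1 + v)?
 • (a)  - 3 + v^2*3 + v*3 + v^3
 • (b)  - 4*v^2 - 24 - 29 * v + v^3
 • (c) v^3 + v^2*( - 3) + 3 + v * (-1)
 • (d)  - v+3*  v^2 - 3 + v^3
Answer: d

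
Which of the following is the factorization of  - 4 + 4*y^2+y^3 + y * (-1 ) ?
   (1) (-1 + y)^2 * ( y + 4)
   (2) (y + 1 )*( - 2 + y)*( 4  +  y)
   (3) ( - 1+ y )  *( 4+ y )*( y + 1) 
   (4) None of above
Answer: 3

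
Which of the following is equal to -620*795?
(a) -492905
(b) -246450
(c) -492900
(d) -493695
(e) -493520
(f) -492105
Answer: c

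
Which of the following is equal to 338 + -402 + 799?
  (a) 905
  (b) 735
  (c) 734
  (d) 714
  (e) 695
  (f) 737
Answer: b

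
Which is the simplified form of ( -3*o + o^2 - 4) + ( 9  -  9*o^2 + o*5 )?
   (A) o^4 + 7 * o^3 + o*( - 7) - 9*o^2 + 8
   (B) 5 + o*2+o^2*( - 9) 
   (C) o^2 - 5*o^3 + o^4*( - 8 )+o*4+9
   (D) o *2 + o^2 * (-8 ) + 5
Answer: D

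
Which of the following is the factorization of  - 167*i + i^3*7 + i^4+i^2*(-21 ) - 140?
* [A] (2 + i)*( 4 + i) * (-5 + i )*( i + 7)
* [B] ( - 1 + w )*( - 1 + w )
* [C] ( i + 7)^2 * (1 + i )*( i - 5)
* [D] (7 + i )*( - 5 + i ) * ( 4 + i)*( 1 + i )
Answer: D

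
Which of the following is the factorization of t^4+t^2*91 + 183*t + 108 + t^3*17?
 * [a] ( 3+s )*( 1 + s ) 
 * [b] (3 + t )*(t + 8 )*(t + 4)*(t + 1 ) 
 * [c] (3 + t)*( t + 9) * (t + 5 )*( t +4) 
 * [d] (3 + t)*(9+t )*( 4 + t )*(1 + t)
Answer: d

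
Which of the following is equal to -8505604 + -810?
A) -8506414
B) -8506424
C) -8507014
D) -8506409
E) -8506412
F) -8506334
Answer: A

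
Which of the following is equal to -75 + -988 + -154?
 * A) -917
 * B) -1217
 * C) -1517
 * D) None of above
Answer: B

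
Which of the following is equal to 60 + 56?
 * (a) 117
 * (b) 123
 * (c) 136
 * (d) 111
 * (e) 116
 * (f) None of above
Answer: e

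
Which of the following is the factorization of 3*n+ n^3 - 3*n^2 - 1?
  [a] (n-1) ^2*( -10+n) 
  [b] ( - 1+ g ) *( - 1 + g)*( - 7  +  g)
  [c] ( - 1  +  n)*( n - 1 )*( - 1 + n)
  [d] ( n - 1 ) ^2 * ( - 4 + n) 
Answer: c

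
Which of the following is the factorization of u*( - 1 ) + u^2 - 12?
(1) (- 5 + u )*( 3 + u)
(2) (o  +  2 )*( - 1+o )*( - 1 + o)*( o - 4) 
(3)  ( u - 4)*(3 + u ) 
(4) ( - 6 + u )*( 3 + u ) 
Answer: 3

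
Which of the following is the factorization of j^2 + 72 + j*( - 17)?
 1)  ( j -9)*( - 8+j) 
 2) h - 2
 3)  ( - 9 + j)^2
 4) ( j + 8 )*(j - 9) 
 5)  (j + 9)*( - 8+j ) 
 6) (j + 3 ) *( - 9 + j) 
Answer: 1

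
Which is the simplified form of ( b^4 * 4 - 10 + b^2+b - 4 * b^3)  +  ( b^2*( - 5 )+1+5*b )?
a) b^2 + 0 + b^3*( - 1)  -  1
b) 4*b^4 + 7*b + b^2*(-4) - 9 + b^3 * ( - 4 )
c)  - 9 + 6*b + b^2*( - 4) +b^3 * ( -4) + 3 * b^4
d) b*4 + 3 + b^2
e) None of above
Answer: e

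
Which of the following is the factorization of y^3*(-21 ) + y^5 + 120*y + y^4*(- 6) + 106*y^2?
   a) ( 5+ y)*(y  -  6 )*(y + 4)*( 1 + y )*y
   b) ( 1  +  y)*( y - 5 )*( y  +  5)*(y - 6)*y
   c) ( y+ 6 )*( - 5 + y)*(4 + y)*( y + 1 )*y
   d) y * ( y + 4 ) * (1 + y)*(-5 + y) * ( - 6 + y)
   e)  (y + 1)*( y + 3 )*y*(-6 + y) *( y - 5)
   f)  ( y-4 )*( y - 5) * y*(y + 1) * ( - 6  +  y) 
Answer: d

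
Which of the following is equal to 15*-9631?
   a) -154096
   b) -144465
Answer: b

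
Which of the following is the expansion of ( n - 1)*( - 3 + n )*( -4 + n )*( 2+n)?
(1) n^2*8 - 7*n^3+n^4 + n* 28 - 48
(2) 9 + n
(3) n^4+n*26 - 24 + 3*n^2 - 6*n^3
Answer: 3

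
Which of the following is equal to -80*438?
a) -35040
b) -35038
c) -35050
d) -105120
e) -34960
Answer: a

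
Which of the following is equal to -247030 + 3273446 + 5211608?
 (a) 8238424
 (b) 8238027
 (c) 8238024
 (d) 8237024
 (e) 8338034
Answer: c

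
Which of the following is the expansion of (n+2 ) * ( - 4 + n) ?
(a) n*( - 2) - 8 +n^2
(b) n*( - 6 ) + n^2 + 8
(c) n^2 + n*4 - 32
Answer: a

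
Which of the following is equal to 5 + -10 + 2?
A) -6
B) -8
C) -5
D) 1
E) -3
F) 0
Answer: E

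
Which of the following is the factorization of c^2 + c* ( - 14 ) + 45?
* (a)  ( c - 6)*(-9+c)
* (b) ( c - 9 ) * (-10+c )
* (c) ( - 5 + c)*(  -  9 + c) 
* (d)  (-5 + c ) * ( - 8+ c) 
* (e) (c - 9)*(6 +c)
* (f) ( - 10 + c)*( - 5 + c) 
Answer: c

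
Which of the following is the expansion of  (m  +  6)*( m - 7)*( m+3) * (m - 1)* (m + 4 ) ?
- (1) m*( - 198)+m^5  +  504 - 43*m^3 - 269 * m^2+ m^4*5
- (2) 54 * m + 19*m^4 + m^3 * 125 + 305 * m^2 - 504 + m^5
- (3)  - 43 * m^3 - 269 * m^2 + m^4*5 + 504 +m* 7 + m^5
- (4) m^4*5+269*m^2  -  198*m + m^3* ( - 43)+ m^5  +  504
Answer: 1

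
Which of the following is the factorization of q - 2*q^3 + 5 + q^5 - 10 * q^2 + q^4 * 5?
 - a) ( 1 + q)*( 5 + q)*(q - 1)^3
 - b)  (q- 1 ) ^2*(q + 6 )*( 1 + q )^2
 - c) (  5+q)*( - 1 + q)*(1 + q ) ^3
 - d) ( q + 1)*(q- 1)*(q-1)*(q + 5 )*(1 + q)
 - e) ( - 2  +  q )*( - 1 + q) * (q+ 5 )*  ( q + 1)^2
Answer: d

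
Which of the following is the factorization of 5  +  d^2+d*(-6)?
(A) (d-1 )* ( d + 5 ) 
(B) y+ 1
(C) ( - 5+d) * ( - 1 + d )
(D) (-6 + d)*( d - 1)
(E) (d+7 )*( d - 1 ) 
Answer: C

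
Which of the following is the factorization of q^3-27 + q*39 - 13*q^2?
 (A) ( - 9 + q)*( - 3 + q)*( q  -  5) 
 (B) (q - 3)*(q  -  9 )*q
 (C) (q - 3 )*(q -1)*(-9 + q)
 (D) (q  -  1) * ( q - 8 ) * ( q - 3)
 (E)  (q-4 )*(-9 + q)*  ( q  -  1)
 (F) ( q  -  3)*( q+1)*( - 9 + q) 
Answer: C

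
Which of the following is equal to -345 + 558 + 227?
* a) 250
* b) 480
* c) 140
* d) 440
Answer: d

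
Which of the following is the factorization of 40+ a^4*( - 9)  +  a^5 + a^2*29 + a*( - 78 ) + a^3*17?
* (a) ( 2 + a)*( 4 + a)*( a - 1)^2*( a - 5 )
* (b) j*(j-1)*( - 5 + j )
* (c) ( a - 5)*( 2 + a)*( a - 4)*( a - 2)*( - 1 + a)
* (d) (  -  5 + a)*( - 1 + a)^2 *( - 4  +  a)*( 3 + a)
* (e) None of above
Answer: e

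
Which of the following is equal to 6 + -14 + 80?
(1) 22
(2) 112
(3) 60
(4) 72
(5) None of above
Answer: 4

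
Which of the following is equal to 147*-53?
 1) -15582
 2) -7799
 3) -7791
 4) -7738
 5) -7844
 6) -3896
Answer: 3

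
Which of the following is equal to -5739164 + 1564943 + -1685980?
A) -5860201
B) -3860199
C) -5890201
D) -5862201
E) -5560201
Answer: A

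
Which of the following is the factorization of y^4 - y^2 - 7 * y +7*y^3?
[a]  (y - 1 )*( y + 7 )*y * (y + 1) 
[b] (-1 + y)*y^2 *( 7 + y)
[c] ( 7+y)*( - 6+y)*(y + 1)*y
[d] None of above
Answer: a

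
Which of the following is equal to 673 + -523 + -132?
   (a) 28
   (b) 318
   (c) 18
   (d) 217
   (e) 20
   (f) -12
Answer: c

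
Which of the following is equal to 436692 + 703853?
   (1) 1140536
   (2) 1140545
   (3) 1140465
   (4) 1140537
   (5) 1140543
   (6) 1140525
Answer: 2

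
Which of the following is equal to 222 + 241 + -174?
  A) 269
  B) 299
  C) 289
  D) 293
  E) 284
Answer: C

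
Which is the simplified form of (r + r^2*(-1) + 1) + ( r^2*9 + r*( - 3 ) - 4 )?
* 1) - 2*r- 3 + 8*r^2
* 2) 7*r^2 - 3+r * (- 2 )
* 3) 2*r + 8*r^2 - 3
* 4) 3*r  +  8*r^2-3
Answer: 1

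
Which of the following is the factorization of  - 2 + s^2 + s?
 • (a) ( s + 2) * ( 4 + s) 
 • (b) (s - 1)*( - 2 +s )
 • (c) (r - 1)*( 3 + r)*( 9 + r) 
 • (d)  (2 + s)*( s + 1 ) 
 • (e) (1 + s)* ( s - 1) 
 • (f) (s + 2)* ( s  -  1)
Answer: f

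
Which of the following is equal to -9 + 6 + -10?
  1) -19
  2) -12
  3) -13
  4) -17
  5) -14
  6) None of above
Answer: 3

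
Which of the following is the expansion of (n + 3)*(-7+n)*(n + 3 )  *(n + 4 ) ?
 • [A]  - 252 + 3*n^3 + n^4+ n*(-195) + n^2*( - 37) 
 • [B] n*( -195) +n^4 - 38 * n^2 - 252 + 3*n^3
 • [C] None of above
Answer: A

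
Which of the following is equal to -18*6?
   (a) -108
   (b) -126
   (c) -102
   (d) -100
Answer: a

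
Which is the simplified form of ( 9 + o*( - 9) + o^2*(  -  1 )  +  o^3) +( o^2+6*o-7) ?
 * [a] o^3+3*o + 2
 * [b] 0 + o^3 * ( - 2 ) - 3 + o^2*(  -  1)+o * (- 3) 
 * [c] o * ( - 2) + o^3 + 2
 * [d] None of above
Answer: d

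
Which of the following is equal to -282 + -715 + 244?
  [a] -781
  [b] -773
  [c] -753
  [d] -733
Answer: c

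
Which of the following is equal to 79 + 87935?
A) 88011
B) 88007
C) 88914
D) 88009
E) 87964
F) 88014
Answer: F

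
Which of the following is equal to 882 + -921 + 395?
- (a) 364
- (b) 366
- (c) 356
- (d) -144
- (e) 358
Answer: c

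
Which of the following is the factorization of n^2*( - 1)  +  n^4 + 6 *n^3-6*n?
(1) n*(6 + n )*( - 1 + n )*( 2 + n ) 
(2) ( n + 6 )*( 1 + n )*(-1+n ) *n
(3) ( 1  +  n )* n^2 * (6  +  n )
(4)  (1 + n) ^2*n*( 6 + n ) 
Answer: 2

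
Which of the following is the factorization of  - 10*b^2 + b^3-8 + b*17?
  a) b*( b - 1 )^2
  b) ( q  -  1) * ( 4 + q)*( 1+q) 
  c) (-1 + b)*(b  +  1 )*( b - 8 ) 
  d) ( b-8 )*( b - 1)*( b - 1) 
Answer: d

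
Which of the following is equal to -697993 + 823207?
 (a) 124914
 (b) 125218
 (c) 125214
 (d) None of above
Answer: c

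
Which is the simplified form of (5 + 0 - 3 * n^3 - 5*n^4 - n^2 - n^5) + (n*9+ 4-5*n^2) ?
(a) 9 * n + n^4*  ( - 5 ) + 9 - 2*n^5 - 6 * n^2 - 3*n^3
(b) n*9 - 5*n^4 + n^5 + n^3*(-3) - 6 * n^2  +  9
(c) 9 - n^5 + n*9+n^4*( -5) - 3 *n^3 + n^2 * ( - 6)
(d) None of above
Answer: c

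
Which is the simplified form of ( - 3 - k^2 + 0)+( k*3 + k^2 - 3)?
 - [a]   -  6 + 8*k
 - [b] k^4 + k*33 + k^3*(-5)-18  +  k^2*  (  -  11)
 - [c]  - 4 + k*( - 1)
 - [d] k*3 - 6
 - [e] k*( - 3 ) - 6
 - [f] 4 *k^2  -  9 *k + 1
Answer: d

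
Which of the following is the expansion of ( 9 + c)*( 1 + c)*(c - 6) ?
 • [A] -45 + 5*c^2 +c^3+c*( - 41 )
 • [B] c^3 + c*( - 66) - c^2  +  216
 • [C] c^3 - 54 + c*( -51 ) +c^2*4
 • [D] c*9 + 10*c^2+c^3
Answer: C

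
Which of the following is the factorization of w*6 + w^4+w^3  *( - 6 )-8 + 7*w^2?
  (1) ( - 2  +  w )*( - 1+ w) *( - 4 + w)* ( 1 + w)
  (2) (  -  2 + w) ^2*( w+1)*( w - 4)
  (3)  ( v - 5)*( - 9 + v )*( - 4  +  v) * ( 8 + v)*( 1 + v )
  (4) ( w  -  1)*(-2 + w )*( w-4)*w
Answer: 1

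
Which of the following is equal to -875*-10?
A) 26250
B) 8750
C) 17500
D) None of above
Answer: B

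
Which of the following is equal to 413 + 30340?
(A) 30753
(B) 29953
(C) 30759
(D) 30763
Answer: A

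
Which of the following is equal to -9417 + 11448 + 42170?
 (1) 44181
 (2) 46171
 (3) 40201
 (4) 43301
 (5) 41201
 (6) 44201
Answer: 6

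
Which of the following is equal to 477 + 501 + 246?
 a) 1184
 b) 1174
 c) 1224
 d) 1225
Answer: c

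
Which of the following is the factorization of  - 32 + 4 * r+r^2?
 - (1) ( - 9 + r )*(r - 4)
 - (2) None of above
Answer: 2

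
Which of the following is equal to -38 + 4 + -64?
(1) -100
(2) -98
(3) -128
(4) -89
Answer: 2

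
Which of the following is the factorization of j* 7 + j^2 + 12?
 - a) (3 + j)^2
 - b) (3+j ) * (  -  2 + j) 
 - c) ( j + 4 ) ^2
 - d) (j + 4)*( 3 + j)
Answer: d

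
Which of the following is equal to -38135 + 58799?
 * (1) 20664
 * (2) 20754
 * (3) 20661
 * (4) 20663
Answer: 1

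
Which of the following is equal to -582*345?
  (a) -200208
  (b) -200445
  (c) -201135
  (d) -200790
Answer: d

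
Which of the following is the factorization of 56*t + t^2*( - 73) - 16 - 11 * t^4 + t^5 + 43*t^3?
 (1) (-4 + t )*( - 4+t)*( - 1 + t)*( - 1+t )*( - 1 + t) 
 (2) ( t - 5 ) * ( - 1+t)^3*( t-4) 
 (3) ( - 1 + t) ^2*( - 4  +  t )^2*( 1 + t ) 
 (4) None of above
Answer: 1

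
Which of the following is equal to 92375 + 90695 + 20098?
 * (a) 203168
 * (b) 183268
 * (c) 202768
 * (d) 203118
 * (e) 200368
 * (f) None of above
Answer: a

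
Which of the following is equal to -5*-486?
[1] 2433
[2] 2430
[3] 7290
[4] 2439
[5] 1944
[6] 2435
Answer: 2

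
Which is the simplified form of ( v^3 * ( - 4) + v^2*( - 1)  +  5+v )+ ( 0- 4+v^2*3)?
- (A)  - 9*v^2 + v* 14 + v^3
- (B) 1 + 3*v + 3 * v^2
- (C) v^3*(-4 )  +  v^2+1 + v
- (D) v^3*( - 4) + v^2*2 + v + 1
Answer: D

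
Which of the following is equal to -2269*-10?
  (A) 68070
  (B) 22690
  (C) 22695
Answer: B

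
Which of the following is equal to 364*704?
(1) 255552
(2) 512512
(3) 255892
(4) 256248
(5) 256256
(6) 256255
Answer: 5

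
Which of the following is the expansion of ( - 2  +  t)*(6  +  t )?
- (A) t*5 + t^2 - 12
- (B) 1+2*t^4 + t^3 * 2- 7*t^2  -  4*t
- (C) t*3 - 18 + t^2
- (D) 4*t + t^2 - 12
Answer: D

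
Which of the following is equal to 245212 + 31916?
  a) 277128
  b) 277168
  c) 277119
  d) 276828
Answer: a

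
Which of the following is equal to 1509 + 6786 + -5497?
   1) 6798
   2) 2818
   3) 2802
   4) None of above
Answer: 4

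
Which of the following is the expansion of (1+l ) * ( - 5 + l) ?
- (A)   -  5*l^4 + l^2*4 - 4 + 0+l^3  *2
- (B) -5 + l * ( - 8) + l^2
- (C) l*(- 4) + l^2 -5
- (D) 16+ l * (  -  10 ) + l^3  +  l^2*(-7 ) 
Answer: C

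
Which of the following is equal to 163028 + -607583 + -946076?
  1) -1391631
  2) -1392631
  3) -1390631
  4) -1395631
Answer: 3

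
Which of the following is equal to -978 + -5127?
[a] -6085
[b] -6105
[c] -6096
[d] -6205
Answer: b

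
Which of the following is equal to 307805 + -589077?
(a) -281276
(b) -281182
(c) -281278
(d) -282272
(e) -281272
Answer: e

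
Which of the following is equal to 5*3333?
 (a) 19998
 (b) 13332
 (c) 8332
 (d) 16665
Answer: d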